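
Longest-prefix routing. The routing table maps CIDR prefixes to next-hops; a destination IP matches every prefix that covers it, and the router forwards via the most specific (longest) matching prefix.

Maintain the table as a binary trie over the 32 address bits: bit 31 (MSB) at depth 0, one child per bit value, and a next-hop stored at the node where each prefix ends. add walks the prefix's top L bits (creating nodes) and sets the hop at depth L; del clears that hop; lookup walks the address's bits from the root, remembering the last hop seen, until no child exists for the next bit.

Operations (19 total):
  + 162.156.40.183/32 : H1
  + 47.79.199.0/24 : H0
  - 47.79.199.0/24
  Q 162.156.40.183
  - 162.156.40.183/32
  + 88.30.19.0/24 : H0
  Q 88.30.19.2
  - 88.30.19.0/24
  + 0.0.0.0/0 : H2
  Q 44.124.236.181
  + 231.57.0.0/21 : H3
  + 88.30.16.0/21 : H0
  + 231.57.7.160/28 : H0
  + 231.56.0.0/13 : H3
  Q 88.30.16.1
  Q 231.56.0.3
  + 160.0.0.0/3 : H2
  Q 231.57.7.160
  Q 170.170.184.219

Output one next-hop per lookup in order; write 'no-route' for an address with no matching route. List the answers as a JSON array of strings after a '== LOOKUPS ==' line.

Process each operation:
  + 162.156.40.183/32 (H1) depth=32
  + 47.79.199.0/24 (H0) depth=24
  - 47.79.199.0/24 clear@24
  Q 162.156.40.183: descend 10100010100111000010100010110111 ; hops seen [H1] ; pick H1
  - 162.156.40.183/32 clear@32
  + 88.30.19.0/24 (H0) depth=24
  Q 88.30.19.2: descend 010110000001111000010011 ; hops seen [H0] ; pick H0
  - 88.30.19.0/24 clear@24
  + 0.0.0.0/0 (H2) depth=0
  Q 44.124.236.181: descend 001011 ; hops seen [H2] ; pick H2
  + 231.57.0.0/21 (H3) depth=21
  + 88.30.16.0/21 (H0) depth=21
  + 231.57.7.160/28 (H0) depth=28
  + 231.56.0.0/13 (H3) depth=13
  Q 88.30.16.1: descend 0101100000011110000100 ; hops seen [H2,H0] ; pick H0
  Q 231.56.0.3: descend 111001110011100 ; hops seen [H2,H3] ; pick H3
  + 160.0.0.0/3 (H2) depth=3
  Q 231.57.7.160: descend 1110011100111001000001111010 ; hops seen [H2,H3,H3,H0] ; pick H0
  Q 170.170.184.219: descend 1010 ; hops seen [H2,H2] ; pick H2

== LOOKUPS ==
["H1","H0","H2","H0","H3","H0","H2"]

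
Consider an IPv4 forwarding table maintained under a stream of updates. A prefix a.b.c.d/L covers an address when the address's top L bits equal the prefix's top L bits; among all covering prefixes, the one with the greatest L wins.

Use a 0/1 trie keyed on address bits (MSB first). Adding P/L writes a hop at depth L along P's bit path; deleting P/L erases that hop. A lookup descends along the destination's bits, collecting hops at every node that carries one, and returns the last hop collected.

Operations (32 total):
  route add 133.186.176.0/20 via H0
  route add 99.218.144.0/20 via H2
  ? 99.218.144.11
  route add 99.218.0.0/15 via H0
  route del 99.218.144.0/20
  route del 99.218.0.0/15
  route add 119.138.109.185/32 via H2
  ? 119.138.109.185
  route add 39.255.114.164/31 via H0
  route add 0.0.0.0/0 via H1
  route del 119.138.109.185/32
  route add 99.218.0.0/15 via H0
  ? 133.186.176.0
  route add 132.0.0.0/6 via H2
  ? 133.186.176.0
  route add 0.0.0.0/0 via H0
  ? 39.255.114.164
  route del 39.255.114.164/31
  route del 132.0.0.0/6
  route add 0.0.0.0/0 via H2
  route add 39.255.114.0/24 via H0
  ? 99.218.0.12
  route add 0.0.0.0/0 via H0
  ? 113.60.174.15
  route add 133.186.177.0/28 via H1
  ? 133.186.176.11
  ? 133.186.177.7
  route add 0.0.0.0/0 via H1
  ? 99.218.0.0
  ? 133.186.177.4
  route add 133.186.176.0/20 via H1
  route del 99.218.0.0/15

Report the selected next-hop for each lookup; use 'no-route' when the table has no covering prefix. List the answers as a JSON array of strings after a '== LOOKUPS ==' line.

Process each operation:
  add 133.186.176.0/20 -> H0 at depth 20
  add 99.218.144.0/20 -> H2 at depth 20
  ? 99.218.144.11  path d0:-→d1:-→d2:-→d3:-→d4:-→d5:-→d6:-→d7:-→d8:-→d9:-→d10:-→d11:-→d12:-→d13:-→d14:-→d15:-→d16:-→d17:-→d18:-→d19:-→d20:H2  best=H2
  add 99.218.0.0/15 -> H0 at depth 15
  - 99.218.144.0/20 clear@20
  - 99.218.0.0/15 clear@15
  add 119.138.109.185/32 -> H2 at depth 32
  ? 119.138.109.185  path d0:-→d1:-→d2:-→d3:-→d4:-→d5:-→d6:-→d7:-→d8:-→d9:-→d10:-→d11:-→d12:-→d13:-→d14:-→d15:-→d16:-→d17:-→d18:-→d19:-→d20:-→d21:-→d22:-→d23:-→d24:-→d25:-→d26:-→d27:-→d28:-→d29:-→d30:-→d31:-→d32:H2  best=H2
  add 39.255.114.164/31 -> H0 at depth 31
  add 0.0.0.0/0 -> H1 at depth 0
  - 119.138.109.185/32 clear@32
  add 99.218.0.0/15 -> H0 at depth 15
  ? 133.186.176.0  path d0:H1→d1:-→d2:-→d3:-→d4:-→d5:-→d6:-→d7:-→d8:-→d9:-→d10:-→d11:-→d12:-→d13:-→d14:-→d15:-→d16:-→d17:-→d18:-→d19:-→d20:H0  best=H0
  add 132.0.0.0/6 -> H2 at depth 6
  ? 133.186.176.0  path d0:H1→d1:-→d2:-→d3:-→d4:-→d5:-→d6:H2→d7:-→d8:-→d9:-→d10:-→d11:-→d12:-→d13:-→d14:-→d15:-→d16:-→d17:-→d18:-→d19:-→d20:H0  best=H0
  add 0.0.0.0/0 -> H0 at depth 0
  ? 39.255.114.164  path d0:H0→d1:-→d2:-→d3:-→d4:-→d5:-→d6:-→d7:-→d8:-→d9:-→d10:-→d11:-→d12:-→d13:-→d14:-→d15:-→d16:-→d17:-→d18:-→d19:-→d20:-→d21:-→d22:-→d23:-→d24:-→d25:-→d26:-→d27:-→d28:-→d29:-→d30:-→d31:H0  best=H0
  - 39.255.114.164/31 clear@31
  - 132.0.0.0/6 clear@6
  add 0.0.0.0/0 -> H2 at depth 0
  add 39.255.114.0/24 -> H0 at depth 24
  ? 99.218.0.12  path d0:H2→d1:-→d2:-→d3:-→d4:-→d5:-→d6:-→d7:-→d8:-→d9:-→d10:-→d11:-→d12:-→d13:-→d14:-→d15:H0→d16:-  best=H0
  add 0.0.0.0/0 -> H0 at depth 0
  ? 113.60.174.15  path d0:H0→d1:-→d2:-→d3:-→d4:-→d5:-  best=H0
  add 133.186.177.0/28 -> H1 at depth 28
  ? 133.186.176.11  path d0:H0→d1:-→d2:-→d3:-→d4:-→d5:-→d6:-→d7:-→d8:-→d9:-→d10:-→d11:-→d12:-→d13:-→d14:-→d15:-→d16:-→d17:-→d18:-→d19:-→d20:H0→d21:-→d22:-→d23:-  best=H0
  ? 133.186.177.7  path d0:H0→d1:-→d2:-→d3:-→d4:-→d5:-→d6:-→d7:-→d8:-→d9:-→d10:-→d11:-→d12:-→d13:-→d14:-→d15:-→d16:-→d17:-→d18:-→d19:-→d20:H0→d21:-→d22:-→d23:-→d24:-→d25:-→d26:-→d27:-→d28:H1  best=H1
  add 0.0.0.0/0 -> H1 at depth 0
  ? 99.218.0.0  path d0:H1→d1:-→d2:-→d3:-→d4:-→d5:-→d6:-→d7:-→d8:-→d9:-→d10:-→d11:-→d12:-→d13:-→d14:-→d15:H0→d16:-  best=H0
  ? 133.186.177.4  path d0:H1→d1:-→d2:-→d3:-→d4:-→d5:-→d6:-→d7:-→d8:-→d9:-→d10:-→d11:-→d12:-→d13:-→d14:-→d15:-→d16:-→d17:-→d18:-→d19:-→d20:H0→d21:-→d22:-→d23:-→d24:-→d25:-→d26:-→d27:-→d28:H1  best=H1
  add 133.186.176.0/20 -> H1 at depth 20
  - 99.218.0.0/15 clear@15

== LOOKUPS ==
["H2","H2","H0","H0","H0","H0","H0","H0","H1","H0","H1"]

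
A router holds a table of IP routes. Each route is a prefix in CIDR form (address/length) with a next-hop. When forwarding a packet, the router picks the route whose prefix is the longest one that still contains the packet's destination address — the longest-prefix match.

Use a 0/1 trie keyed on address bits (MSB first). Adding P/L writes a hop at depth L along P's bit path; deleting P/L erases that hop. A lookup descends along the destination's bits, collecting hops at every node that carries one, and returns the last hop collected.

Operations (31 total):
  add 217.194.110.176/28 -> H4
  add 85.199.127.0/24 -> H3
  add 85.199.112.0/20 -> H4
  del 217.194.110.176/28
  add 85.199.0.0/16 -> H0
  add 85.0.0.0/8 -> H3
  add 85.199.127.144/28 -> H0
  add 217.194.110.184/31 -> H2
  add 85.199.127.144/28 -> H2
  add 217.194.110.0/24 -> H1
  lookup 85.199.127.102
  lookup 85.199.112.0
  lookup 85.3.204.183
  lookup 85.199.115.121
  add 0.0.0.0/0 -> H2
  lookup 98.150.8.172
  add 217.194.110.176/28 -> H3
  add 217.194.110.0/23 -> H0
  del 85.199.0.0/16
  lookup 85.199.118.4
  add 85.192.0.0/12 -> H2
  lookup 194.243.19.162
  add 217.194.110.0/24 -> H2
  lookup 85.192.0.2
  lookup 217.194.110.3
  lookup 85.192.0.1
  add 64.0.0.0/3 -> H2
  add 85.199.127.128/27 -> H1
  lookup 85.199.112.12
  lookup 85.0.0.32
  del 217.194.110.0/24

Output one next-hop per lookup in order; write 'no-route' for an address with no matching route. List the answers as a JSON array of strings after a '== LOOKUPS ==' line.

Trace:
  add 217.194.110.176/28 -> H4 at depth 28
  add 85.199.127.0/24 -> H3 at depth 24
  add 85.199.112.0/20 -> H4 at depth 20
  del 217.194.110.176/28 (clear depth 28)
  add 85.199.0.0/16 -> H0 at depth 16
  add 85.0.0.0/8 -> H3 at depth 8
  add 85.199.127.144/28 -> H0 at depth 28
  add 217.194.110.184/31 -> H2 at depth 31
  add 85.199.127.144/28 -> H2 at depth 28
  add 217.194.110.0/24 -> H1 at depth 24
  Q 85.199.127.102: descend 010101011100011101111111 ; hops seen [H3,H0,H4,H3] ; pick H3
  Q 85.199.112.0: descend 01010101110001110111 ; hops seen [H3,H0,H4] ; pick H4
  Q 85.3.204.183: descend 01010101 ; hops seen [H3] ; pick H3
  Q 85.199.115.121: descend 01010101110001110111 ; hops seen [H3,H0,H4] ; pick H4
  add 0.0.0.0/0 -> H2 at depth 0
  Q 98.150.8.172: descend 01 ; hops seen [H2] ; pick H2
  add 217.194.110.176/28 -> H3 at depth 28
  add 217.194.110.0/23 -> H0 at depth 23
  del 85.199.0.0/16 (clear depth 16)
  Q 85.199.118.4: descend 01010101110001110111 ; hops seen [H2,H3,H4] ; pick H4
  add 85.192.0.0/12 -> H2 at depth 12
  Q 194.243.19.162: descend 110 ; hops seen [H2] ; pick H2
  add 217.194.110.0/24 -> H2 at depth 24
  Q 85.192.0.2: descend 0101010111000 ; hops seen [H2,H3,H2] ; pick H2
  Q 217.194.110.3: descend 110110011100001001101110 ; hops seen [H2,H0,H2] ; pick H2
  Q 85.192.0.1: descend 0101010111000 ; hops seen [H2,H3,H2] ; pick H2
  add 64.0.0.0/3 -> H2 at depth 3
  add 85.199.127.128/27 -> H1 at depth 27
  Q 85.199.112.12: descend 01010101110001110111 ; hops seen [H2,H2,H3,H2,H4] ; pick H4
  Q 85.0.0.32: descend 01010101 ; hops seen [H2,H2,H3] ; pick H3
  del 217.194.110.0/24 (clear depth 24)

== LOOKUPS ==
["H3","H4","H3","H4","H2","H4","H2","H2","H2","H2","H4","H3"]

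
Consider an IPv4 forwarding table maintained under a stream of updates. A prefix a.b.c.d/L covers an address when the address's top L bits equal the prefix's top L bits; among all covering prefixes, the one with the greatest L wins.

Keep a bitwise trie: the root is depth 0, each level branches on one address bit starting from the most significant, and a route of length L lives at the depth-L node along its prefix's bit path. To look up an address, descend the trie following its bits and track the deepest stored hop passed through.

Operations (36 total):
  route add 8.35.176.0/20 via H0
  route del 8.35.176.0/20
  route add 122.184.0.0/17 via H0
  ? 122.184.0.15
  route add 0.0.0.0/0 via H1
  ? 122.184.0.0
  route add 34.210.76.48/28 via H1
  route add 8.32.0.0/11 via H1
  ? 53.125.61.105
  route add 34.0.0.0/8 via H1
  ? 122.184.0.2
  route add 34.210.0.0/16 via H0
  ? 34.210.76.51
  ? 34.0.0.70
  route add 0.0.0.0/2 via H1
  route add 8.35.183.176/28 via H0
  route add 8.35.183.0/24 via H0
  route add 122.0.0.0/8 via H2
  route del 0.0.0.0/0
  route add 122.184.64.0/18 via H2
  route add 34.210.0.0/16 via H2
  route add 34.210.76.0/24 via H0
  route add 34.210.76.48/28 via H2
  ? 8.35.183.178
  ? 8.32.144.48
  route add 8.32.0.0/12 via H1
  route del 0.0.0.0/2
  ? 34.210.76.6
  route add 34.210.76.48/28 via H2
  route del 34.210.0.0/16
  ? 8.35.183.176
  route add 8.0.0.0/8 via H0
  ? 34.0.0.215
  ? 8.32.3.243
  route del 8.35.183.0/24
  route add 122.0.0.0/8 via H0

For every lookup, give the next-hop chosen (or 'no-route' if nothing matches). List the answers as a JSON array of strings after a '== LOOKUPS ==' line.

Process each operation:
  + 8.35.176.0/20 (H0) depth=20
  - 8.35.176.0/20 clear@20
  + 122.184.0.0/17 (H0) depth=17
  ? 122.184.0.15  path d0:-→d1:-→d2:-→d3:-→d4:-→d5:-→d6:-→d7:-→d8:-→d9:-→d10:-→d11:-→d12:-→d13:-→d14:-→d15:-→d16:-→d17:H0  best=H0
  + 0.0.0.0/0 (H1) depth=0
  ? 122.184.0.0  path d0:H1→d1:-→d2:-→d3:-→d4:-→d5:-→d6:-→d7:-→d8:-→d9:-→d10:-→d11:-→d12:-→d13:-→d14:-→d15:-→d16:-→d17:H0  best=H0
  + 34.210.76.48/28 (H1) depth=28
  + 8.32.0.0/11 (H1) depth=11
  ? 53.125.61.105  path d0:H1→d1:-→d2:-→d3:-  best=H1
  + 34.0.0.0/8 (H1) depth=8
  ? 122.184.0.2  path d0:H1→d1:-→d2:-→d3:-→d4:-→d5:-→d6:-→d7:-→d8:-→d9:-→d10:-→d11:-→d12:-→d13:-→d14:-→d15:-→d16:-→d17:H0  best=H0
  + 34.210.0.0/16 (H0) depth=16
  ? 34.210.76.51  path d0:H1→d1:-→d2:-→d3:-→d4:-→d5:-→d6:-→d7:-→d8:H1→d9:-→d10:-→d11:-→d12:-→d13:-→d14:-→d15:-→d16:H0→d17:-→d18:-→d19:-→d20:-→d21:-→d22:-→d23:-→d24:-→d25:-→d26:-→d27:-→d28:H1  best=H1
  ? 34.0.0.70  path d0:H1→d1:-→d2:-→d3:-→d4:-→d5:-→d6:-→d7:-→d8:H1  best=H1
  + 0.0.0.0/2 (H1) depth=2
  + 8.35.183.176/28 (H0) depth=28
  + 8.35.183.0/24 (H0) depth=24
  + 122.0.0.0/8 (H2) depth=8
  - 0.0.0.0/0 clear@0
  + 122.184.64.0/18 (H2) depth=18
  + 34.210.0.0/16 (H2) depth=16
  + 34.210.76.0/24 (H0) depth=24
  + 34.210.76.48/28 (H2) depth=28
  ? 8.35.183.178  path d0:-→d1:-→d2:H1→d3:-→d4:-→d5:-→d6:-→d7:-→d8:-→d9:-→d10:-→d11:H1→d12:-→d13:-→d14:-→d15:-→d16:-→d17:-→d18:-→d19:-→d20:-→d21:-→d22:-→d23:-→d24:H0→d25:-→d26:-→d27:-→d28:H0  best=H0
  ? 8.32.144.48  path d0:-→d1:-→d2:H1→d3:-→d4:-→d5:-→d6:-→d7:-→d8:-→d9:-→d10:-→d11:H1→d12:-→d13:-→d14:-  best=H1
  + 8.32.0.0/12 (H1) depth=12
  - 0.0.0.0/2 clear@2
  ? 34.210.76.6  path d0:-→d1:-→d2:-→d3:-→d4:-→d5:-→d6:-→d7:-→d8:H1→d9:-→d10:-→d11:-→d12:-→d13:-→d14:-→d15:-→d16:H2→d17:-→d18:-→d19:-→d20:-→d21:-→d22:-→d23:-→d24:H0→d25:-→d26:-  best=H0
  + 34.210.76.48/28 (H2) depth=28
  - 34.210.0.0/16 clear@16
  ? 8.35.183.176  path d0:-→d1:-→d2:-→d3:-→d4:-→d5:-→d6:-→d7:-→d8:-→d9:-→d10:-→d11:H1→d12:H1→d13:-→d14:-→d15:-→d16:-→d17:-→d18:-→d19:-→d20:-→d21:-→d22:-→d23:-→d24:H0→d25:-→d26:-→d27:-→d28:H0  best=H0
  + 8.0.0.0/8 (H0) depth=8
  ? 34.0.0.215  path d0:-→d1:-→d2:-→d3:-→d4:-→d5:-→d6:-→d7:-→d8:H1  best=H1
  ? 8.32.3.243  path d0:-→d1:-→d2:-→d3:-→d4:-→d5:-→d6:-→d7:-→d8:H0→d9:-→d10:-→d11:H1→d12:H1→d13:-→d14:-  best=H1
  - 8.35.183.0/24 clear@24
  + 122.0.0.0/8 (H0) depth=8

== LOOKUPS ==
["H0","H0","H1","H0","H1","H1","H0","H1","H0","H0","H1","H1"]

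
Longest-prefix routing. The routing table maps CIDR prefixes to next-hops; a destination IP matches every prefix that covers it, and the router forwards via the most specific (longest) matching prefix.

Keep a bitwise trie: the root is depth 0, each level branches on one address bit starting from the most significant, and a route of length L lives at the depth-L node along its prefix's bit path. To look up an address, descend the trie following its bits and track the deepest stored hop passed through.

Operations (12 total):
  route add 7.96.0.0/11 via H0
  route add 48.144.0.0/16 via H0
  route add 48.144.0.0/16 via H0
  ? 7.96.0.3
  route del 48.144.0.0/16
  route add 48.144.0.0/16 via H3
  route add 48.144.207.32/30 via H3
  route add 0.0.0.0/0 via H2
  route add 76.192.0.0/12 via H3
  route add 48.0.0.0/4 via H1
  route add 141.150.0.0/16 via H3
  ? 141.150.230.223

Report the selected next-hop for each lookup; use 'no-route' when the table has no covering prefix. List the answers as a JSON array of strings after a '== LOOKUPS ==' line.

Trace:
  + 7.96.0.0/11 (H0) depth=11
  + 48.144.0.0/16 (H0) depth=16
  + 48.144.0.0/16 (H0) depth=16
  lookup 7.96.0.3: bits 00000111011 walk d0:-→d1:-→d2:-→d3:-→d4:-→d5:-→d6:-→d7:-→d8:-→d9:-→d10:-→d11:H0 -> H0
  del 48.144.0.0/16 (clear depth 16)
  + 48.144.0.0/16 (H3) depth=16
  + 48.144.207.32/30 (H3) depth=30
  + 0.0.0.0/0 (H2) depth=0
  + 76.192.0.0/12 (H3) depth=12
  + 48.0.0.0/4 (H1) depth=4
  + 141.150.0.0/16 (H3) depth=16
  lookup 141.150.230.223: bits 1000110110010110 walk d0:H2→d1:-→d2:-→d3:-→d4:-→d5:-→d6:-→d7:-→d8:-→d9:-→d10:-→d11:-→d12:-→d13:-→d14:-→d15:-→d16:H3 -> H3

== LOOKUPS ==
["H0","H3"]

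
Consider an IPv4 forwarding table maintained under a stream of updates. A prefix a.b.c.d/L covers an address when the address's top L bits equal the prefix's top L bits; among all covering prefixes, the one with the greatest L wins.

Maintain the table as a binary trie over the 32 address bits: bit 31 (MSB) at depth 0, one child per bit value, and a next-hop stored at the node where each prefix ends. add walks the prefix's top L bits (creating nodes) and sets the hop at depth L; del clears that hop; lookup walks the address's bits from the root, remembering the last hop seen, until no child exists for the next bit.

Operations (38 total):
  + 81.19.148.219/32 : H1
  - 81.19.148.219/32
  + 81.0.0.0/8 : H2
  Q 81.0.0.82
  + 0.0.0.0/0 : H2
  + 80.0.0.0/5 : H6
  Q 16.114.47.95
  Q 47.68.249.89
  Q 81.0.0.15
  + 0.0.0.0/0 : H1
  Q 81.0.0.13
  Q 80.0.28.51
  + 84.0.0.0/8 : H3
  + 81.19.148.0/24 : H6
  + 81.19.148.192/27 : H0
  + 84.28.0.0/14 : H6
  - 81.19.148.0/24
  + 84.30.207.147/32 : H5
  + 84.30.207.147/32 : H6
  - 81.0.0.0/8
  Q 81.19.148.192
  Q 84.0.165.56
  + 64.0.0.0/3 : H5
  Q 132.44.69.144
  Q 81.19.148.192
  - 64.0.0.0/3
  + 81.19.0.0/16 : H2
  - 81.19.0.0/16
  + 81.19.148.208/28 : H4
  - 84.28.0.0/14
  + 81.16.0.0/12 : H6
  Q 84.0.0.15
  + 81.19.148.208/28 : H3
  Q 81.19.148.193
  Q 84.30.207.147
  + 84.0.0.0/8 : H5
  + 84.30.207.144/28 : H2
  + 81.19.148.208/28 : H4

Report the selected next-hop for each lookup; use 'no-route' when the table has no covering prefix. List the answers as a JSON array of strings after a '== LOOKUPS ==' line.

Process each operation:
  add 81.19.148.219/32 -> H1 at depth 32
  - 81.19.148.219/32 clear@32
  add 81.0.0.0/8 -> H2 at depth 8
  ? 81.0.0.82  path d0:-→d1:-→d2:-→d3:-→d4:-→d5:-→d6:-→d7:-→d8:H2→d9:-→d10:-→d11:-  best=H2
  add 0.0.0.0/0 -> H2 at depth 0
  add 80.0.0.0/5 -> H6 at depth 5
  ? 16.114.47.95  path d0:H2→d1:-  best=H2
  ? 47.68.249.89  path d0:H2→d1:-  best=H2
  ? 81.0.0.15  path d0:H2→d1:-→d2:-→d3:-→d4:-→d5:H6→d6:-→d7:-→d8:H2→d9:-→d10:-→d11:-  best=H2
  add 0.0.0.0/0 -> H1 at depth 0
  ? 81.0.0.13  path d0:H1→d1:-→d2:-→d3:-→d4:-→d5:H6→d6:-→d7:-→d8:H2→d9:-→d10:-→d11:-  best=H2
  ? 80.0.28.51  path d0:H1→d1:-→d2:-→d3:-→d4:-→d5:H6→d6:-→d7:-  best=H6
  add 84.0.0.0/8 -> H3 at depth 8
  add 81.19.148.0/24 -> H6 at depth 24
  add 81.19.148.192/27 -> H0 at depth 27
  add 84.28.0.0/14 -> H6 at depth 14
  - 81.19.148.0/24 clear@24
  add 84.30.207.147/32 -> H5 at depth 32
  add 84.30.207.147/32 -> H6 at depth 32
  - 81.0.0.0/8 clear@8
  ? 81.19.148.192  path d0:H1→d1:-→d2:-→d3:-→d4:-→d5:H6→d6:-→d7:-→d8:-→d9:-→d10:-→d11:-→d12:-→d13:-→d14:-→d15:-→d16:-→d17:-→d18:-→d19:-→d20:-→d21:-→d22:-→d23:-→d24:-→d25:-→d26:-→d27:H0  best=H0
  ? 84.0.165.56  path d0:H1→d1:-→d2:-→d3:-→d4:-→d5:H6→d6:-→d7:-→d8:H3→d9:-→d10:-→d11:-  best=H3
  add 64.0.0.0/3 -> H5 at depth 3
  ? 132.44.69.144  path d0:H1  best=H1
  ? 81.19.148.192  path d0:H1→d1:-→d2:-→d3:H5→d4:-→d5:H6→d6:-→d7:-→d8:-→d9:-→d10:-→d11:-→d12:-→d13:-→d14:-→d15:-→d16:-→d17:-→d18:-→d19:-→d20:-→d21:-→d22:-→d23:-→d24:-→d25:-→d26:-→d27:H0  best=H0
  - 64.0.0.0/3 clear@3
  add 81.19.0.0/16 -> H2 at depth 16
  - 81.19.0.0/16 clear@16
  add 81.19.148.208/28 -> H4 at depth 28
  - 84.28.0.0/14 clear@14
  add 81.16.0.0/12 -> H6 at depth 12
  ? 84.0.0.15  path d0:H1→d1:-→d2:-→d3:-→d4:-→d5:H6→d6:-→d7:-→d8:H3→d9:-→d10:-→d11:-  best=H3
  add 81.19.148.208/28 -> H3 at depth 28
  ? 81.19.148.193  path d0:H1→d1:-→d2:-→d3:-→d4:-→d5:H6→d6:-→d7:-→d8:-→d9:-→d10:-→d11:-→d12:H6→d13:-→d14:-→d15:-→d16:-→d17:-→d18:-→d19:-→d20:-→d21:-→d22:-→d23:-→d24:-→d25:-→d26:-→d27:H0  best=H0
  ? 84.30.207.147  path d0:H1→d1:-→d2:-→d3:-→d4:-→d5:H6→d6:-→d7:-→d8:H3→d9:-→d10:-→d11:-→d12:-→d13:-→d14:-→d15:-→d16:-→d17:-→d18:-→d19:-→d20:-→d21:-→d22:-→d23:-→d24:-→d25:-→d26:-→d27:-→d28:-→d29:-→d30:-→d31:-→d32:H6  best=H6
  add 84.0.0.0/8 -> H5 at depth 8
  add 84.30.207.144/28 -> H2 at depth 28
  add 81.19.148.208/28 -> H4 at depth 28

== LOOKUPS ==
["H2","H2","H2","H2","H2","H6","H0","H3","H1","H0","H3","H0","H6"]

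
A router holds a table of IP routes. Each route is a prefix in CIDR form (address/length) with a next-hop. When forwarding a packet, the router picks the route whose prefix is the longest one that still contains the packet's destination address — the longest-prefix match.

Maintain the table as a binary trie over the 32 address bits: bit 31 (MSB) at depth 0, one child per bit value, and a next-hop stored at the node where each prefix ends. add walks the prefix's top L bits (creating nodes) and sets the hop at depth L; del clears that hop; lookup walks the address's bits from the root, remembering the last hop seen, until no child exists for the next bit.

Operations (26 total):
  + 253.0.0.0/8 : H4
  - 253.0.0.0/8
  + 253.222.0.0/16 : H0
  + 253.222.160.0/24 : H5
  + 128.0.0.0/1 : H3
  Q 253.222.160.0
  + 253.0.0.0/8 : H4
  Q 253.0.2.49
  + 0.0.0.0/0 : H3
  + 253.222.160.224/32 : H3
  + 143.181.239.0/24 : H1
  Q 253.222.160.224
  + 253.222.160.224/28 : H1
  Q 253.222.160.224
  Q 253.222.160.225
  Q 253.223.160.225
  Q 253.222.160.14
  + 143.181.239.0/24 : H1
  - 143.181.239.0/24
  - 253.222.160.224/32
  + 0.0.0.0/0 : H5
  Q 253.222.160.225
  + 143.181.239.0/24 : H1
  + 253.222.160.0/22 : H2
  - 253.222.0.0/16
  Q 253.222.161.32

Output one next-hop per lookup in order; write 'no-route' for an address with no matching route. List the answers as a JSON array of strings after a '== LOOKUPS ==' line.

Trace:
  add 253.0.0.0/8 -> H4 at depth 8
  - 253.0.0.0/8 clear@8
  add 253.222.0.0/16 -> H0 at depth 16
  add 253.222.160.0/24 -> H5 at depth 24
  add 128.0.0.0/1 -> H3 at depth 1
  ? 253.222.160.0  path d0:-→d1:H3→d2:-→d3:-→d4:-→d5:-→d6:-→d7:-→d8:-→d9:-→d10:-→d11:-→d12:-→d13:-→d14:-→d15:-→d16:H0→d17:-→d18:-→d19:-→d20:-→d21:-→d22:-→d23:-→d24:H5  best=H5
  add 253.0.0.0/8 -> H4 at depth 8
  ? 253.0.2.49  path d0:-→d1:H3→d2:-→d3:-→d4:-→d5:-→d6:-→d7:-→d8:H4  best=H4
  add 0.0.0.0/0 -> H3 at depth 0
  add 253.222.160.224/32 -> H3 at depth 32
  add 143.181.239.0/24 -> H1 at depth 24
  ? 253.222.160.224  path d0:H3→d1:H3→d2:-→d3:-→d4:-→d5:-→d6:-→d7:-→d8:H4→d9:-→d10:-→d11:-→d12:-→d13:-→d14:-→d15:-→d16:H0→d17:-→d18:-→d19:-→d20:-→d21:-→d22:-→d23:-→d24:H5→d25:-→d26:-→d27:-→d28:-→d29:-→d30:-→d31:-→d32:H3  best=H3
  add 253.222.160.224/28 -> H1 at depth 28
  ? 253.222.160.224  path d0:H3→d1:H3→d2:-→d3:-→d4:-→d5:-→d6:-→d7:-→d8:H4→d9:-→d10:-→d11:-→d12:-→d13:-→d14:-→d15:-→d16:H0→d17:-→d18:-→d19:-→d20:-→d21:-→d22:-→d23:-→d24:H5→d25:-→d26:-→d27:-→d28:H1→d29:-→d30:-→d31:-→d32:H3  best=H3
  ? 253.222.160.225  path d0:H3→d1:H3→d2:-→d3:-→d4:-→d5:-→d6:-→d7:-→d8:H4→d9:-→d10:-→d11:-→d12:-→d13:-→d14:-→d15:-→d16:H0→d17:-→d18:-→d19:-→d20:-→d21:-→d22:-→d23:-→d24:H5→d25:-→d26:-→d27:-→d28:H1→d29:-→d30:-→d31:-  best=H1
  ? 253.223.160.225  path d0:H3→d1:H3→d2:-→d3:-→d4:-→d5:-→d6:-→d7:-→d8:H4→d9:-→d10:-→d11:-→d12:-→d13:-→d14:-→d15:-  best=H4
  ? 253.222.160.14  path d0:H3→d1:H3→d2:-→d3:-→d4:-→d5:-→d6:-→d7:-→d8:H4→d9:-→d10:-→d11:-→d12:-→d13:-→d14:-→d15:-→d16:H0→d17:-→d18:-→d19:-→d20:-→d21:-→d22:-→d23:-→d24:H5  best=H5
  add 143.181.239.0/24 -> H1 at depth 24
  - 143.181.239.0/24 clear@24
  - 253.222.160.224/32 clear@32
  add 0.0.0.0/0 -> H5 at depth 0
  ? 253.222.160.225  path d0:H5→d1:H3→d2:-→d3:-→d4:-→d5:-→d6:-→d7:-→d8:H4→d9:-→d10:-→d11:-→d12:-→d13:-→d14:-→d15:-→d16:H0→d17:-→d18:-→d19:-→d20:-→d21:-→d22:-→d23:-→d24:H5→d25:-→d26:-→d27:-→d28:H1→d29:-→d30:-→d31:-  best=H1
  add 143.181.239.0/24 -> H1 at depth 24
  add 253.222.160.0/22 -> H2 at depth 22
  - 253.222.0.0/16 clear@16
  ? 253.222.161.32  path d0:H5→d1:H3→d2:-→d3:-→d4:-→d5:-→d6:-→d7:-→d8:H4→d9:-→d10:-→d11:-→d12:-→d13:-→d14:-→d15:-→d16:-→d17:-→d18:-→d19:-→d20:-→d21:-→d22:H2→d23:-  best=H2

== LOOKUPS ==
["H5","H4","H3","H3","H1","H4","H5","H1","H2"]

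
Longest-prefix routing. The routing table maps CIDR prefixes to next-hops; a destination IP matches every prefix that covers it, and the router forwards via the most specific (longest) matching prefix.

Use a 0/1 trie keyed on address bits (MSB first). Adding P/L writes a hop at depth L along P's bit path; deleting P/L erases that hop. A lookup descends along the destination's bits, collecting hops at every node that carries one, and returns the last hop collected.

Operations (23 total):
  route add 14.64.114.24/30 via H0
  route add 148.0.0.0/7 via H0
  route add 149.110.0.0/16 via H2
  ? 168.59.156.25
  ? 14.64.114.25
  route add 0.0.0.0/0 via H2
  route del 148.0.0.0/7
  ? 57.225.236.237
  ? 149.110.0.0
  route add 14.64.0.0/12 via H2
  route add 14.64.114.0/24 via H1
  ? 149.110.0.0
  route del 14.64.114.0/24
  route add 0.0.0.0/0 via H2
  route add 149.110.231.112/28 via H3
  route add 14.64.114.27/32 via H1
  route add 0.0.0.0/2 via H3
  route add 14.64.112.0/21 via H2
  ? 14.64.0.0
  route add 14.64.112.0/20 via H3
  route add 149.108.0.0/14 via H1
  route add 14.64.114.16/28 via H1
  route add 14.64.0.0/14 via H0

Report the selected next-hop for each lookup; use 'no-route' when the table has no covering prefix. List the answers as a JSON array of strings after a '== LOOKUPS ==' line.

Process each operation:
  add 14.64.114.24/30 -> H0 at depth 30
  add 148.0.0.0/7 -> H0 at depth 7
  add 149.110.0.0/16 -> H2 at depth 16
  Q 168.59.156.25: descend 10 ; hops seen [∅] ; pick no-route
  Q 14.64.114.25: descend 000011100100000001110010000110 ; hops seen [H0] ; pick H0
  add 0.0.0.0/0 -> H2 at depth 0
  - 148.0.0.0/7 clear@7
  Q 57.225.236.237: descend 00 ; hops seen [H2] ; pick H2
  Q 149.110.0.0: descend 1001010101101110 ; hops seen [H2,H2] ; pick H2
  add 14.64.0.0/12 -> H2 at depth 12
  add 14.64.114.0/24 -> H1 at depth 24
  Q 149.110.0.0: descend 1001010101101110 ; hops seen [H2,H2] ; pick H2
  - 14.64.114.0/24 clear@24
  add 0.0.0.0/0 -> H2 at depth 0
  add 149.110.231.112/28 -> H3 at depth 28
  add 14.64.114.27/32 -> H1 at depth 32
  add 0.0.0.0/2 -> H3 at depth 2
  add 14.64.112.0/21 -> H2 at depth 21
  Q 14.64.0.0: descend 00001110010000000 ; hops seen [H2,H3,H2] ; pick H2
  add 14.64.112.0/20 -> H3 at depth 20
  add 149.108.0.0/14 -> H1 at depth 14
  add 14.64.114.16/28 -> H1 at depth 28
  add 14.64.0.0/14 -> H0 at depth 14

== LOOKUPS ==
["no-route","H0","H2","H2","H2","H2"]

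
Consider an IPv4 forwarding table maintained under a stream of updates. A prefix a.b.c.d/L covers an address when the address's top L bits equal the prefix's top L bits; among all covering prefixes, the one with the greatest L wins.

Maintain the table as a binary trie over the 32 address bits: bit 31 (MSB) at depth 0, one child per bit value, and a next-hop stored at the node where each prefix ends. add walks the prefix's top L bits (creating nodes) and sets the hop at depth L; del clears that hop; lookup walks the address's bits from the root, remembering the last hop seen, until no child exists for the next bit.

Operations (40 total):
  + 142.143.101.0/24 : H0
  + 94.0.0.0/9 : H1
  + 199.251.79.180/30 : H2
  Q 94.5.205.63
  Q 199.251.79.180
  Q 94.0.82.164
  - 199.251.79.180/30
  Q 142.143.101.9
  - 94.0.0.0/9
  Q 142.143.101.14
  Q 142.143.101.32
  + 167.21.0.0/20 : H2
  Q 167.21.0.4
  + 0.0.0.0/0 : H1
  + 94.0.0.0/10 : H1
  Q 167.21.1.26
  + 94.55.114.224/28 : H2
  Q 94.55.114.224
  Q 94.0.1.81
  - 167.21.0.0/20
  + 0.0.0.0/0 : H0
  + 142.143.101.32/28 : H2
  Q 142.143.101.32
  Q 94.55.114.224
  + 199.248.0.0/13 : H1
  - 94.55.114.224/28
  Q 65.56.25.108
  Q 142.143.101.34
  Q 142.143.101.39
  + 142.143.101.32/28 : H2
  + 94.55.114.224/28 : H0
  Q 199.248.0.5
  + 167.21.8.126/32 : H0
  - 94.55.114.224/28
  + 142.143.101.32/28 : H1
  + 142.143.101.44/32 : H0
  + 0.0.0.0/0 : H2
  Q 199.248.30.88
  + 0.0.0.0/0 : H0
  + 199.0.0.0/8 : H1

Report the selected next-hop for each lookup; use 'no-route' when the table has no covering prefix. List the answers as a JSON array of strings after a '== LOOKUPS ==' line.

Process each operation:
  add 142.143.101.0/24 -> H0 at depth 24
  add 94.0.0.0/9 -> H1 at depth 9
  add 199.251.79.180/30 -> H2 at depth 30
  ? 94.5.205.63  path d0:-→d1:-→d2:-→d3:-→d4:-→d5:-→d6:-→d7:-→d8:-→d9:H1  best=H1
  ? 199.251.79.180  path d0:-→d1:-→d2:-→d3:-→d4:-→d5:-→d6:-→d7:-→d8:-→d9:-→d10:-→d11:-→d12:-→d13:-→d14:-→d15:-→d16:-→d17:-→d18:-→d19:-→d20:-→d21:-→d22:-→d23:-→d24:-→d25:-→d26:-→d27:-→d28:-→d29:-→d30:H2  best=H2
  ? 94.0.82.164  path d0:-→d1:-→d2:-→d3:-→d4:-→d5:-→d6:-→d7:-→d8:-→d9:H1  best=H1
  - 199.251.79.180/30 clear@30
  ? 142.143.101.9  path d0:-→d1:-→d2:-→d3:-→d4:-→d5:-→d6:-→d7:-→d8:-→d9:-→d10:-→d11:-→d12:-→d13:-→d14:-→d15:-→d16:-→d17:-→d18:-→d19:-→d20:-→d21:-→d22:-→d23:-→d24:H0  best=H0
  - 94.0.0.0/9 clear@9
  ? 142.143.101.14  path d0:-→d1:-→d2:-→d3:-→d4:-→d5:-→d6:-→d7:-→d8:-→d9:-→d10:-→d11:-→d12:-→d13:-→d14:-→d15:-→d16:-→d17:-→d18:-→d19:-→d20:-→d21:-→d22:-→d23:-→d24:H0  best=H0
  ? 142.143.101.32  path d0:-→d1:-→d2:-→d3:-→d4:-→d5:-→d6:-→d7:-→d8:-→d9:-→d10:-→d11:-→d12:-→d13:-→d14:-→d15:-→d16:-→d17:-→d18:-→d19:-→d20:-→d21:-→d22:-→d23:-→d24:H0  best=H0
  add 167.21.0.0/20 -> H2 at depth 20
  ? 167.21.0.4  path d0:-→d1:-→d2:-→d3:-→d4:-→d5:-→d6:-→d7:-→d8:-→d9:-→d10:-→d11:-→d12:-→d13:-→d14:-→d15:-→d16:-→d17:-→d18:-→d19:-→d20:H2  best=H2
  add 0.0.0.0/0 -> H1 at depth 0
  add 94.0.0.0/10 -> H1 at depth 10
  ? 167.21.1.26  path d0:H1→d1:-→d2:-→d3:-→d4:-→d5:-→d6:-→d7:-→d8:-→d9:-→d10:-→d11:-→d12:-→d13:-→d14:-→d15:-→d16:-→d17:-→d18:-→d19:-→d20:H2  best=H2
  add 94.55.114.224/28 -> H2 at depth 28
  ? 94.55.114.224  path d0:H1→d1:-→d2:-→d3:-→d4:-→d5:-→d6:-→d7:-→d8:-→d9:-→d10:H1→d11:-→d12:-→d13:-→d14:-→d15:-→d16:-→d17:-→d18:-→d19:-→d20:-→d21:-→d22:-→d23:-→d24:-→d25:-→d26:-→d27:-→d28:H2  best=H2
  ? 94.0.1.81  path d0:H1→d1:-→d2:-→d3:-→d4:-→d5:-→d6:-→d7:-→d8:-→d9:-→d10:H1  best=H1
  - 167.21.0.0/20 clear@20
  add 0.0.0.0/0 -> H0 at depth 0
  add 142.143.101.32/28 -> H2 at depth 28
  ? 142.143.101.32  path d0:H0→d1:-→d2:-→d3:-→d4:-→d5:-→d6:-→d7:-→d8:-→d9:-→d10:-→d11:-→d12:-→d13:-→d14:-→d15:-→d16:-→d17:-→d18:-→d19:-→d20:-→d21:-→d22:-→d23:-→d24:H0→d25:-→d26:-→d27:-→d28:H2  best=H2
  ? 94.55.114.224  path d0:H0→d1:-→d2:-→d3:-→d4:-→d5:-→d6:-→d7:-→d8:-→d9:-→d10:H1→d11:-→d12:-→d13:-→d14:-→d15:-→d16:-→d17:-→d18:-→d19:-→d20:-→d21:-→d22:-→d23:-→d24:-→d25:-→d26:-→d27:-→d28:H2  best=H2
  add 199.248.0.0/13 -> H1 at depth 13
  - 94.55.114.224/28 clear@28
  ? 65.56.25.108  path d0:H0→d1:-→d2:-→d3:-  best=H0
  ? 142.143.101.34  path d0:H0→d1:-→d2:-→d3:-→d4:-→d5:-→d6:-→d7:-→d8:-→d9:-→d10:-→d11:-→d12:-→d13:-→d14:-→d15:-→d16:-→d17:-→d18:-→d19:-→d20:-→d21:-→d22:-→d23:-→d24:H0→d25:-→d26:-→d27:-→d28:H2  best=H2
  ? 142.143.101.39  path d0:H0→d1:-→d2:-→d3:-→d4:-→d5:-→d6:-→d7:-→d8:-→d9:-→d10:-→d11:-→d12:-→d13:-→d14:-→d15:-→d16:-→d17:-→d18:-→d19:-→d20:-→d21:-→d22:-→d23:-→d24:H0→d25:-→d26:-→d27:-→d28:H2  best=H2
  add 142.143.101.32/28 -> H2 at depth 28
  add 94.55.114.224/28 -> H0 at depth 28
  ? 199.248.0.5  path d0:H0→d1:-→d2:-→d3:-→d4:-→d5:-→d6:-→d7:-→d8:-→d9:-→d10:-→d11:-→d12:-→d13:H1→d14:-  best=H1
  add 167.21.8.126/32 -> H0 at depth 32
  - 94.55.114.224/28 clear@28
  add 142.143.101.32/28 -> H1 at depth 28
  add 142.143.101.44/32 -> H0 at depth 32
  add 0.0.0.0/0 -> H2 at depth 0
  ? 199.248.30.88  path d0:H2→d1:-→d2:-→d3:-→d4:-→d5:-→d6:-→d7:-→d8:-→d9:-→d10:-→d11:-→d12:-→d13:H1→d14:-  best=H1
  add 0.0.0.0/0 -> H0 at depth 0
  add 199.0.0.0/8 -> H1 at depth 8

== LOOKUPS ==
["H1","H2","H1","H0","H0","H0","H2","H2","H2","H1","H2","H2","H0","H2","H2","H1","H1"]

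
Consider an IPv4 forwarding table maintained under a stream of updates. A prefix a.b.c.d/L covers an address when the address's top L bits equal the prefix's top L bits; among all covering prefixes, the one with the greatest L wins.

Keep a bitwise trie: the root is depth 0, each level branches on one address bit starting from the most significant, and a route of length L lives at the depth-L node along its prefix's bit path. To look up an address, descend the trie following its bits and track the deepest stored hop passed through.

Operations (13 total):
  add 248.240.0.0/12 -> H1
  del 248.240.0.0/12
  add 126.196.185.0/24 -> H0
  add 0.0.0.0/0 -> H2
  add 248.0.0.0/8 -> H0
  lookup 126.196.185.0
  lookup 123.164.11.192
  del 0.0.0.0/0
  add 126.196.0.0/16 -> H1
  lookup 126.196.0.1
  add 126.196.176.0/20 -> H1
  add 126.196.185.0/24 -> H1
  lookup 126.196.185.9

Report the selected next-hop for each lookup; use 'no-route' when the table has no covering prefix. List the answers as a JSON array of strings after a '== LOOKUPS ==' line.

Apply in order:
  + 248.240.0.0/12 (H1) depth=12
  del 248.240.0.0/12 (clear depth 12)
  + 126.196.185.0/24 (H0) depth=24
  + 0.0.0.0/0 (H2) depth=0
  + 248.0.0.0/8 (H0) depth=8
  ? 126.196.185.0  path d0:H2→d1:-→d2:-→d3:-→d4:-→d5:-→d6:-→d7:-→d8:-→d9:-→d10:-→d11:-→d12:-→d13:-→d14:-→d15:-→d16:-→d17:-→d18:-→d19:-→d20:-→d21:-→d22:-→d23:-→d24:H0  best=H0
  ? 123.164.11.192  path d0:H2→d1:-→d2:-→d3:-→d4:-→d5:-  best=H2
  del 0.0.0.0/0 (clear depth 0)
  + 126.196.0.0/16 (H1) depth=16
  ? 126.196.0.1  path d0:-→d1:-→d2:-→d3:-→d4:-→d5:-→d6:-→d7:-→d8:-→d9:-→d10:-→d11:-→d12:-→d13:-→d14:-→d15:-→d16:H1  best=H1
  + 126.196.176.0/20 (H1) depth=20
  + 126.196.185.0/24 (H1) depth=24
  ? 126.196.185.9  path d0:-→d1:-→d2:-→d3:-→d4:-→d5:-→d6:-→d7:-→d8:-→d9:-→d10:-→d11:-→d12:-→d13:-→d14:-→d15:-→d16:H1→d17:-→d18:-→d19:-→d20:H1→d21:-→d22:-→d23:-→d24:H1  best=H1

== LOOKUPS ==
["H0","H2","H1","H1"]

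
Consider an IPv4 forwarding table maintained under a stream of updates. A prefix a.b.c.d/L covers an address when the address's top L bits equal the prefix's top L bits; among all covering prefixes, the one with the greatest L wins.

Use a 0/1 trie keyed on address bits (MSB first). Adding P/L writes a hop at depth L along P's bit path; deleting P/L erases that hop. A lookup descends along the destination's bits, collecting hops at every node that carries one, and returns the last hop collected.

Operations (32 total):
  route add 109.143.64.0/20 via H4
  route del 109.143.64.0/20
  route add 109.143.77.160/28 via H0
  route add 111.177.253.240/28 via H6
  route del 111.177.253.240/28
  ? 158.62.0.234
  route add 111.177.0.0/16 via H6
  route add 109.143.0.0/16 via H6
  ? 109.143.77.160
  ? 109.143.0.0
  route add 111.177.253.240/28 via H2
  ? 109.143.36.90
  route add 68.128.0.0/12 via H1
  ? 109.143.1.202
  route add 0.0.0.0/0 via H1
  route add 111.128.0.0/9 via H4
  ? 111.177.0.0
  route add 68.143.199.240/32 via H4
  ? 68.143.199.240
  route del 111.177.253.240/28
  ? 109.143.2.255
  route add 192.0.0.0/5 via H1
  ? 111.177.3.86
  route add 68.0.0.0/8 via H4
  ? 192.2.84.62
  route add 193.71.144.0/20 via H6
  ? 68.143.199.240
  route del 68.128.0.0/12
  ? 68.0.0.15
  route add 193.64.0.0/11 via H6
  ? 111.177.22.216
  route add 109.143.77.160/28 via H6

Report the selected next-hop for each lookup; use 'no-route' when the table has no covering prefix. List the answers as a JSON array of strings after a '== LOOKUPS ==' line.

Process each operation:
  + 109.143.64.0/20 (H4) depth=20
  - 109.143.64.0/20 clear@20
  + 109.143.77.160/28 (H0) depth=28
  + 111.177.253.240/28 (H6) depth=28
  - 111.177.253.240/28 clear@28
  Q 158.62.0.234: descend ε ; hops seen [∅] ; pick no-route
  + 111.177.0.0/16 (H6) depth=16
  + 109.143.0.0/16 (H6) depth=16
  Q 109.143.77.160: descend 0110110110001111010011011010 ; hops seen [H6,H0] ; pick H0
  Q 109.143.0.0: descend 01101101100011110 ; hops seen [H6] ; pick H6
  + 111.177.253.240/28 (H2) depth=28
  Q 109.143.36.90: descend 01101101100011110 ; hops seen [H6] ; pick H6
  + 68.128.0.0/12 (H1) depth=12
  Q 109.143.1.202: descend 01101101100011110 ; hops seen [H6] ; pick H6
  + 0.0.0.0/0 (H1) depth=0
  + 111.128.0.0/9 (H4) depth=9
  Q 111.177.0.0: descend 0110111110110001 ; hops seen [H1,H4,H6] ; pick H6
  + 68.143.199.240/32 (H4) depth=32
  Q 68.143.199.240: descend 01000100100011111100011111110000 ; hops seen [H1,H1,H4] ; pick H4
  - 111.177.253.240/28 clear@28
  Q 109.143.2.255: descend 01101101100011110 ; hops seen [H1,H6] ; pick H6
  + 192.0.0.0/5 (H1) depth=5
  Q 111.177.3.86: descend 0110111110110001 ; hops seen [H1,H4,H6] ; pick H6
  + 68.0.0.0/8 (H4) depth=8
  Q 192.2.84.62: descend 11000 ; hops seen [H1,H1] ; pick H1
  + 193.71.144.0/20 (H6) depth=20
  Q 68.143.199.240: descend 01000100100011111100011111110000 ; hops seen [H1,H4,H1,H4] ; pick H4
  - 68.128.0.0/12 clear@12
  Q 68.0.0.15: descend 01000100 ; hops seen [H1,H4] ; pick H4
  + 193.64.0.0/11 (H6) depth=11
  Q 111.177.22.216: descend 0110111110110001 ; hops seen [H1,H4,H6] ; pick H6
  + 109.143.77.160/28 (H6) depth=28

== LOOKUPS ==
["no-route","H0","H6","H6","H6","H6","H4","H6","H6","H1","H4","H4","H6"]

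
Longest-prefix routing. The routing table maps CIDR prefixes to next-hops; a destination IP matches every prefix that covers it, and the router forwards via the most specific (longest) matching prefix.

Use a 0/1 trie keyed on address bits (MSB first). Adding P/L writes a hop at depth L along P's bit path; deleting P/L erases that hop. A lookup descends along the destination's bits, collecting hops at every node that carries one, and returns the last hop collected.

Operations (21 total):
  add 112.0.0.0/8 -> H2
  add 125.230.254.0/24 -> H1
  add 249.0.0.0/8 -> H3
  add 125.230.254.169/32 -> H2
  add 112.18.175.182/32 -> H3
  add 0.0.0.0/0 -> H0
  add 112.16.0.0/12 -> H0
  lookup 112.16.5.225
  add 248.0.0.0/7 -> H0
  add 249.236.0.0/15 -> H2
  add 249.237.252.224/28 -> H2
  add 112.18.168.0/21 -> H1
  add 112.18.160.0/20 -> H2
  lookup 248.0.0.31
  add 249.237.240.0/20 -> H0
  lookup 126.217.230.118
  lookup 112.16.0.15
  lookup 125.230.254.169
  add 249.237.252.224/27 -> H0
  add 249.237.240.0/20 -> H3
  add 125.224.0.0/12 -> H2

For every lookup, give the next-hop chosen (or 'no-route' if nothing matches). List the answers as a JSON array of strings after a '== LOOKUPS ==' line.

Trace:
  + 112.0.0.0/8 (H2) depth=8
  + 125.230.254.0/24 (H1) depth=24
  + 249.0.0.0/8 (H3) depth=8
  + 125.230.254.169/32 (H2) depth=32
  + 112.18.175.182/32 (H3) depth=32
  + 0.0.0.0/0 (H0) depth=0
  + 112.16.0.0/12 (H0) depth=12
  ? 112.16.5.225  path d0:H0→d1:-→d2:-→d3:-→d4:-→d5:-→d6:-→d7:-→d8:H2→d9:-→d10:-→d11:-→d12:H0→d13:-→d14:-  best=H0
  + 248.0.0.0/7 (H0) depth=7
  + 249.236.0.0/15 (H2) depth=15
  + 249.237.252.224/28 (H2) depth=28
  + 112.18.168.0/21 (H1) depth=21
  + 112.18.160.0/20 (H2) depth=20
  ? 248.0.0.31  path d0:H0→d1:-→d2:-→d3:-→d4:-→d5:-→d6:-→d7:H0  best=H0
  + 249.237.240.0/20 (H0) depth=20
  ? 126.217.230.118  path d0:H0→d1:-→d2:-→d3:-→d4:-→d5:-→d6:-  best=H0
  ? 112.16.0.15  path d0:H0→d1:-→d2:-→d3:-→d4:-→d5:-→d6:-→d7:-→d8:H2→d9:-→d10:-→d11:-→d12:H0→d13:-→d14:-  best=H0
  ? 125.230.254.169  path d0:H0→d1:-→d2:-→d3:-→d4:-→d5:-→d6:-→d7:-→d8:-→d9:-→d10:-→d11:-→d12:-→d13:-→d14:-→d15:-→d16:-→d17:-→d18:-→d19:-→d20:-→d21:-→d22:-→d23:-→d24:H1→d25:-→d26:-→d27:-→d28:-→d29:-→d30:-→d31:-→d32:H2  best=H2
  + 249.237.252.224/27 (H0) depth=27
  + 249.237.240.0/20 (H3) depth=20
  + 125.224.0.0/12 (H2) depth=12

== LOOKUPS ==
["H0","H0","H0","H0","H2"]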